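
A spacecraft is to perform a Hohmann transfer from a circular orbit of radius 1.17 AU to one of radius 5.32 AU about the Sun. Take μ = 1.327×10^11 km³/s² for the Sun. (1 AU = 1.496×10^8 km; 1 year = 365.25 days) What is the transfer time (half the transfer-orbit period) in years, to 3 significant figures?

In km: r₁ = 1.17 × 1.496×10^8 = 1.75032×10^8 km; r₂ = 5.32 × 1.496×10^8 = 7.95872×10^8 km.
Semi-major axis of the transfer orbit: a_t = (1.75032×10^8 + 7.95872×10^8)/2 = 4.85452×10^8 km.
By Kepler's third law the transfer-orbit period is T = 2π√(a_t³/μ), so t = T/2 = 9.224×10^7 s.
Converting: 9.224×10^7 s ÷ 3.15576×10^7 s/year (365.25 × 86400) = 2.92 years.

t = 2.92 years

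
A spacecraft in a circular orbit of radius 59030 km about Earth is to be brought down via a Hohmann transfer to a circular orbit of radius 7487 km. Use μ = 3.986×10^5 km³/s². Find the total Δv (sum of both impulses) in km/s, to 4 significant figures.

Transfer-ellipse semi-major axis a_t = (r₁ + r₂)/2 = (59030 + 7487)/2 = 33258.5 km.
Circular speed at r₁: v₁ = √(μ/r₁) = √(3.986×10^5/59030) = 2.599 km/s.
Transfer-orbit speed at r₁ (vis-viva equation): v_a = √[μ(2/r₁ − 1/a_t)] = 1.233 km/s.
First burn Δv₁ = |v_a − v₁| = 1.366 km/s.
At r₂, v₂ = √(μ/r₂) = 7.297 km/s.
Transfer-orbit speed at r₂: v_p = √[μ(2/r₂ − 1/a_t)] = 9.721 km/s.
Second burn Δv₂ = |v₂ − v_p| = 2.424 km/s.
Total Δv = Δv₁ + Δv₂ = 3.790 km/s.

Δv = 3.790 km/s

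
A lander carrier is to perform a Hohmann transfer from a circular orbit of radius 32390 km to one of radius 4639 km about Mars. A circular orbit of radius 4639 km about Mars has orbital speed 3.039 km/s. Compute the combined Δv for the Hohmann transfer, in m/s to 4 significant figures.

From the circular-orbit relation v² = μ/r at r = 4639 km: μ = v²r = (3.039)² × 4639 = 42843.6 km³/s².
Semi-major axis of the transfer orbit: a_t = (32390 + 4639)/2 = 18514.5 km.
Circular speed at r₁: v₁ = √(μ/r₁) = √(42843.6/32390) = 1.1501 km/s.
On the transfer ellipse at r₁, vis-viva equation gives v_a = √[μ(2/r₁ − 1/a_t)] = 0.57570 km/s.
First burn Δv₁ = |v_a − v₁| = 0.5744 km/s.
Circular speed at r₂: v₂ = √(μ/r₂) = 3.0390 km/s.
Transfer-orbit speed at r₂: v_p = √[μ(2/r₂ − 1/a_t)] = 4.0196 km/s.
Second burn Δv₂ = |v₂ − v_p| = 0.9806 km/s.
Total Δv = Δv₁ + Δv₂ = 1.555 km/s.

Δv = 1555 m/s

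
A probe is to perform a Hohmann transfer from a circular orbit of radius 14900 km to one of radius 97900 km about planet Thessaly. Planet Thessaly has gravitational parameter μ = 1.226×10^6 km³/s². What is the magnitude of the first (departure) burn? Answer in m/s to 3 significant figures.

Δv₁ = 2880 m/s

Semi-major axis of the transfer orbit: a_t = (14900 + 97900)/2 = 56400 km.
On the circular orbit at r = 14900 km, v_c = √(μ/r) = 9.0709 km/s.
Transfer-orbit speed at the same r (vis-viva, a = a_t): v_t = √[μ(2/r − 1/a_t)] = 11.951 km/s.
Δv₁ = |v_t − v_c| = |11.951 − 9.0709| = 2.880 km/s.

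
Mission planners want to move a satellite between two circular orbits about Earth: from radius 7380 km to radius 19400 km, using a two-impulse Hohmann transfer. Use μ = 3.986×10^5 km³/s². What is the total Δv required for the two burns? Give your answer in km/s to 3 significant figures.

Transfer-ellipse semi-major axis a_t = (r₁ + r₂)/2 = (7380 + 19400)/2 = 13390 km.
At r₁ the circular-orbit speed is v₁ = √(μ/r₁) = 7.349 km/s.
Transfer-orbit speed at r₁ (vis-viva): v_p = √[μ(2/r₁ − 1/a_t)] = 8.846 km/s.
First burn Δv₁ = |v_p − v₁| = 1.497 km/s.
Circular speed at r₂: v₂ = √(μ/r₂) = 4.533 km/s.
Transfer-orbit speed at r₂: v_a = √[μ(2/r₂ − 1/a_t)] = 3.365 km/s.
Second burn Δv₂ = |v₂ − v_a| = 1.168 km/s.
Δv = Δv₁ + Δv₂ = 1.497 + 1.168 = 2.665 km/s.

Δv = 2.66 km/s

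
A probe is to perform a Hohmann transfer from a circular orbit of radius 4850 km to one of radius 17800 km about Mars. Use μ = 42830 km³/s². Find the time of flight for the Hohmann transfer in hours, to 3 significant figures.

t = 5.08 hours

Transfer-ellipse semi-major axis a_t = (r₁ + r₂)/2 = (4850 + 17800)/2 = 11325 km.
By Kepler's third law the transfer-orbit period is T = 2π√(a_t³/μ), so t = T/2 = 18300 s.
Converting: 18300 s ÷ 3600 s/hour = 5.08 hours.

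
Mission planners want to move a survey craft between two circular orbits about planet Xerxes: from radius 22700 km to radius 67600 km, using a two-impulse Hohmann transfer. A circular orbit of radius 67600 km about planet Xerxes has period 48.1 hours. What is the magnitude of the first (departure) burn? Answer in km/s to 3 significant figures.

From Kepler's third law T² = 4π²r³/μ at r = 67600 km, T = 48.1 hours = 48.1 × 3600 s = 1.7316×10^5 s: μ = 4π²r³/T² = 4.06729×10^5 km³/s².
Semi-major axis of the transfer orbit: a_t = (22700 + 67600)/2 = 45150 km.
On the circular orbit at r = 22700 km, v_c = √(μ/r) = 4.23291 km/s.
Transfer-orbit speed at the same r (vis-viva, a = a_t): v_t = √[μ(2/r − 1/a_t)] = 5.17945 km/s.
Δv₁ = |v_t − v_c| = |5.17945 − 4.23291| = 0.9465 km/s.

Δv₁ = 0.947 km/s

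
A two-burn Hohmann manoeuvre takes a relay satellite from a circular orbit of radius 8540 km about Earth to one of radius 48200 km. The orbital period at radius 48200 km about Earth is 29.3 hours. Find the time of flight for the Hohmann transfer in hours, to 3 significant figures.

From Kepler's third law T² = 4π²r³/μ at r = 48200 km, T = 29.3 hours = 29.3 × 3600 s = 1.0548×10^5 s: μ = 4π²r³/T² = 3.97338×10^5 km³/s².
Transfer-ellipse semi-major axis a_t = (r₁ + r₂)/2 = (8540 + 48200)/2 = 28370 km.
By Kepler's third law the transfer-orbit period is T = 2π√(a_t³/μ), so t = T/2 = 23820 s.
Converting: 23820 s ÷ 3600 s/hour = 6.62 hours.

t = 6.62 hours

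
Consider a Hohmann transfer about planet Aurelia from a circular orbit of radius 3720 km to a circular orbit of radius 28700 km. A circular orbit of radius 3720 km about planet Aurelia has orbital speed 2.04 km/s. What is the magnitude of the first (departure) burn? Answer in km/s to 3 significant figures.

Δv₁ = 0.674 km/s

From the circular-orbit relation v² = μ/r at r = 3720 km: μ = v²r = (2.04)² × 3720 = 15481.2 km³/s².
The Hohmann ellipse has a_t = (r₁ + r₂)/2 = 16210 km.
Circular speed at r = 3720 km: v_c = √(μ/r) = 2.0400 km/s.
Transfer-orbit speed at the same r (vis-viva, a = a_t): v_t = √[μ(2/r − 1/a_t)] = 2.7144 km/s.
Δv₁ = |v_t − v_c| = |2.7144 − 2.0400| = 0.6744 km/s.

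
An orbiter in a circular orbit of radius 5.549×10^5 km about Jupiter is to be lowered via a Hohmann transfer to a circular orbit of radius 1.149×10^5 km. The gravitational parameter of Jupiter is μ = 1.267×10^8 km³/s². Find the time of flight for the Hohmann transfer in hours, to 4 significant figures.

t = 15.03 hours

Transfer-ellipse semi-major axis a_t = (r₁ + r₂)/2 = (5.549×10^5 + 1.149×10^5)/2 = 3.349×10^5 km.
By Kepler's third law the transfer-orbit period is T = 2π√(a_t³/μ), so t = T/2 = 54092 s.
Converting: 54092 s ÷ 3600 s/hour = 15.03 hours.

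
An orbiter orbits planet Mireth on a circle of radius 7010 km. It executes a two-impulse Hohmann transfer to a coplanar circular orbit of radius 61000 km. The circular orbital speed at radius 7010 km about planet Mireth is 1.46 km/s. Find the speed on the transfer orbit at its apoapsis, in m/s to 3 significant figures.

v = 225 m/s

From the circular-orbit relation v² = μ/r at r = 7010 km: μ = v²r = (1.46)² × 7010 = 14942.5 km³/s².
The Hohmann ellipse has a_t = (r₁ + r₂)/2 = 34005 km.
At apoapsis, r = 61000 km.
Vis-viva: v = √[μ(2/r − 1/a_t)] = √[14942.5 × (2/61000 − 1/34005)] = 0.2247 km/s.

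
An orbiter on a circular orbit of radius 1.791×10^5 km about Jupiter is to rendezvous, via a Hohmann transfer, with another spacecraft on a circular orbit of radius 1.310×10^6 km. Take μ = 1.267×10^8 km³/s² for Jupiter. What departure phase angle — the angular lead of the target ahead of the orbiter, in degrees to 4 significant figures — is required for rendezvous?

Transfer-ellipse semi-major axis a_t = (r₁ + r₂)/2 = (1.791×10^5 + 1.310×10^6)/2 = 7.4455×10^5 km.
Transfer time t = π√(a_t³/μ) = 1.7931×10^5 s.
Target angular speed ω₂ = √(μ/r₂³) = 7.5073×10^-6 rad/s.
Angle swept by the target during transfer: ω₂·t = 1.3461 rad = 77.13°.
The orbiter traverses 180° on the transfer ellipse, so the target must lead by 180° − 77.13° = 102.9°.

φ = 102.9°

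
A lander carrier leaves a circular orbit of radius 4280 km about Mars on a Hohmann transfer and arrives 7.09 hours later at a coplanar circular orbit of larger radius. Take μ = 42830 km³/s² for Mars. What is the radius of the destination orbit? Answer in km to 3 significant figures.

Transfer time t = 7.09 hours = 25524 s, and t = π√(a_t³/μ).
So a_t = (μ t²/π²)^(1/3) = (42830 × (25524)² / π²)^(1/3) = 14140 km.
Since a_t = (r₁ + r₂)/2, r₂ = 2a_t − r₁ = 2×14140 − 4280 = 24000 km.

r₂ = 24000 km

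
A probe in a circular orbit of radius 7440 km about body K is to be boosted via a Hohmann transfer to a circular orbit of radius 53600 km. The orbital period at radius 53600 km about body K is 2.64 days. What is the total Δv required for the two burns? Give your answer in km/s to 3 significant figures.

Δv = 2.04 km/s

From Kepler's third law T² = 4π²r³/μ at r = 53600 km, T = 2.64 days = 2.64 × 86400 s = 2.28096×10^5 s: μ = 4π²r³/T² = 1.16847×10^5 km³/s².
Transfer-ellipse semi-major axis a_t = (r₁ + r₂)/2 = (7440 + 53600)/2 = 30520 km.
At r₁ the circular-orbit speed is v₁ = √(μ/r₁) = 3.9630 km/s.
Transfer-orbit speed at r₁ (vis-viva): v_p = √[μ(2/r₁ − 1/a_t)] = 5.2519 km/s.
First burn Δv₁ = |v_p − v₁| = 1.2889 km/s.
At r₂, v₂ = √(μ/r₂) = 1.47648 km/s.
Transfer-orbit speed at r₂: v_a = √[μ(2/r₂ − 1/a_t)] = 0.728989 km/s.
Second burn Δv₂ = |v₂ − v_a| = 0.74749 km/s.
Total Δv = Δv₁ + Δv₂ = 2.036 km/s.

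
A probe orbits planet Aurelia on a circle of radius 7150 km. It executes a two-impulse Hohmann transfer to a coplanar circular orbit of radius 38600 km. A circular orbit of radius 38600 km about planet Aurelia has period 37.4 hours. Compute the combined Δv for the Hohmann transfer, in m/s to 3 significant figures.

Δv = 2050 m/s

From Kepler's third law T² = 4π²r³/μ at r = 38600 km, T = 37.4 hours = 37.4 × 3600 s = 1.3464×10^5 s: μ = 4π²r³/T² = 1.25249×10^5 km³/s².
The Hohmann ellipse has a_t = (r₁ + r₂)/2 = 22875 km.
Circular speed at r₁: v₁ = √(μ/r₁) = √(1.25249×10^5/7150) = 4.18537 km/s.
Transfer-orbit speed at r₁ (vis-viva equation): v_p = √[μ(2/r₁ − 1/a_t)] = 5.43684 km/s.
First burn Δv₁ = |v_p − v₁| = 1.2515 km/s.
Circular speed at r₂: v₂ = √(μ/r₂) = 1.80133 km/s.
Transfer-orbit speed at r₂: v_a = √[μ(2/r₂ − 1/a_t)] = 1.00708 km/s.
Second burn Δv₂ = |v₂ − v_a| = 0.79425 km/s.
Total Δv = Δv₁ + Δv₂ = 2.046 km/s.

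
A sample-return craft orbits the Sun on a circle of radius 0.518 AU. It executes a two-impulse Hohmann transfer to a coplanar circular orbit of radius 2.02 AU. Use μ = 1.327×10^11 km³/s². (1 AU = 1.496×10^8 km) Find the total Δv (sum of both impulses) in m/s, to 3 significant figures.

Δv = 18400 m/s

In km: r₁ = 0.518 × 1.496×10^8 = 7.74928×10^7 km; r₂ = 2.02 × 1.496×10^8 = 3.02192×10^8 km.
Transfer-ellipse semi-major axis a_t = (r₁ + r₂)/2 = (7.74928×10^7 + 3.02192×10^8)/2 = 1.898424×10^8 km.
Circular speed at r₁: v₁ = √(μ/r₁) = √(1.327×10^11/7.74928×10^7) = 41.38 km/s.
On the transfer ellipse at r₁, v² = μ(2/r − 1/a) gives v_p = √[μ(2/r₁ − 1/a_t)] = 52.21 km/s.
First burn Δv₁ = |v_p − v₁| = 10.83 km/s.
At r₂, v₂ = √(μ/r₂) = 20.955 km/s.
Transfer-orbit speed at r₂: v_a = √[μ(2/r₂ − 1/a_t)] = 13.388 km/s.
Second burn Δv₂ = |v₂ − v_a| = 7.567 km/s.
Δv = Δv₁ + Δv₂ = 10.83 + 7.567 = 18.40 km/s.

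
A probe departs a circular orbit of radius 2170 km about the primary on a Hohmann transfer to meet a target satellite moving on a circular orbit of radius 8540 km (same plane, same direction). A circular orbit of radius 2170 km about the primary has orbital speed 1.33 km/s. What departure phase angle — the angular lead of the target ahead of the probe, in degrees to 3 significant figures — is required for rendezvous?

From the circular-orbit relation v² = μ/r at r = 2170 km: μ = v²r = (1.33)² × 2170 = 3838.51 km³/s².
Semi-major axis of the transfer orbit: a_t = (2170 + 8540)/2 = 5355 km.
The half-period of the transfer ellipse is t = π√(a_t³/μ) = 19870 s.
Target angular speed ω₂ = √(μ/r₂³) = 7.850×10^-5 rad/s.
Angle swept by the target during transfer: ω₂·t = 1.560 rad = 89.38°.
Arrival is 180° from departure on the ellipse, so φ = 180° − 89.38° = 90.6°.

φ = 90.6°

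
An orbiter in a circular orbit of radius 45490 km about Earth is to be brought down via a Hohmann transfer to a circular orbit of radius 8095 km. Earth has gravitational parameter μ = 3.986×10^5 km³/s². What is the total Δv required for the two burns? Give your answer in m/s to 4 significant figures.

Transfer-ellipse semi-major axis a_t = (r₁ + r₂)/2 = (45490 + 8095)/2 = 26792.5 km.
Circular speed at r₁: v₁ = √(μ/r₁) = √(3.986×10^5/45490) = 2.960 km/s.
On the transfer ellipse at r₁, vis-viva gives v_a = √[μ(2/r₁ − 1/a_t)] = 1.627 km/s.
First burn Δv₁ = |v_a − v₁| = 1.333 km/s.
At r₂, v₂ = √(μ/r₂) = 7.017 km/s.
Transfer-orbit speed at r₂: v_p = √[μ(2/r₂ − 1/a_t)] = 9.143 km/s.
Second burn Δv₂ = |v₂ − v_p| = 2.126 km/s.
Δv = Δv₁ + Δv₂ = 1.333 + 2.126 = 3.459 km/s.

Δv = 3459 m/s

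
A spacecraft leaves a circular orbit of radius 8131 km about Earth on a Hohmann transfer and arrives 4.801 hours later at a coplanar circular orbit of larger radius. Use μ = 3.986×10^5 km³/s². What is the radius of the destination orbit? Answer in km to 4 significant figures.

r₂ = 37740 km

Transfer time t = 4.801 hours = 17283.6 s, and t = π√(a_t³/μ).
So a_t = (μ t²/π²)^(1/3) = (3.986×10^5 × (17283.6)² / π²)^(1/3) = 22935 km.
Since a_t = (r₁ + r₂)/2, r₂ = 2a_t − r₁ = 2×22935 − 8131 = 37739 km.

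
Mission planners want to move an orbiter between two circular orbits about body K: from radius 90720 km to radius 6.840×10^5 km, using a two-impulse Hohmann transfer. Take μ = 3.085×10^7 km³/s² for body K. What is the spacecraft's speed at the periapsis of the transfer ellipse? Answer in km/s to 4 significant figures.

v = 24.50 km/s

The Hohmann ellipse has a_t = (r₁ + r₂)/2 = 3.8736×10^5 km.
The periapsis of the transfer ellipse is at r = 90720 km.
Vis-viva: v = √[μ(2/r − 1/a_t)] = √[3.085×10^7 × (2/90720 − 1/3.8736×10^5)] = 24.50 km/s.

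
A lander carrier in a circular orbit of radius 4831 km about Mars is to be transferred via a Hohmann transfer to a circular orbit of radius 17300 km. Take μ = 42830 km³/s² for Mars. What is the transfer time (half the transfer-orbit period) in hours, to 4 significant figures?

Transfer-ellipse semi-major axis a_t = (r₁ + r₂)/2 = (4831 + 17300)/2 = 11065.5 km.
Transfer time t = π√(a_t³/μ) = π√((11065.5)³ / 42830) = 17670 s.
Converting: 17670 s ÷ 3600 s/hour = 4.908 hours.

t = 4.908 hours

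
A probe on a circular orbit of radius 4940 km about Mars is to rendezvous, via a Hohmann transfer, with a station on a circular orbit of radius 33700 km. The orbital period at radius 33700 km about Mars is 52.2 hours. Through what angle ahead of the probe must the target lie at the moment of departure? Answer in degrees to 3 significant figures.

φ = 102°

From Kepler's third law T² = 4π²r³/μ at r = 33700 km, T = 52.2 hours = 52.2 × 3600 s = 1.8792×10^5 s: μ = 4π²r³/T² = 42786.2 km³/s².
Semi-major axis of the transfer orbit: a_t = (4940 + 33700)/2 = 19320 km.
Transfer time t = π√(a_t³/μ) = 40786 s.
Target angular speed ω₂ = √(μ/r₂³) = 3.3435×10^-5 rad/s.
Angle swept by the target during transfer: ω₂·t = 1.3637 rad = 78.13°.
Arrival is 180° from departure on the ellipse, so φ = 180° − 78.13° = 102°.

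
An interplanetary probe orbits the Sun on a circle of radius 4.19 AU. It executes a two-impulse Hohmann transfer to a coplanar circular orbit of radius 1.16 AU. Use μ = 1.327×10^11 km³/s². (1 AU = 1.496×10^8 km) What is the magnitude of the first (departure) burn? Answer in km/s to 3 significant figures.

Δv₁ = 4.97 km/s

In km: r₁ = 4.19 × 1.496×10^8 = 6.26824×10^8 km; r₂ = 1.16 × 1.496×10^8 = 1.73536×10^8 km.
The Hohmann ellipse has a_t = (r₁ + r₂)/2 = 4.0018×10^8 km.
On the circular orbit at r = 6.26824×10^8 km, v_c = √(μ/r) = 14.55 km/s.
Vis-viva on the transfer ellipse at r = 6.26824×10^8 km gives v_t = √[μ(2/r − 1/a_t)] = 9.581 km/s.
Δv₁ = |v_t − v_c| = |9.581 − 14.55| = 4.969 km/s.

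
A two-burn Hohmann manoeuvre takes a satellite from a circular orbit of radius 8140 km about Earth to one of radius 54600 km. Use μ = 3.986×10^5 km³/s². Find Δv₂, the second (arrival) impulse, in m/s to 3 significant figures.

The Hohmann ellipse has a_t = (r₁ + r₂)/2 = 31370 km.
Circular speed at r = 54600 km: v_c = √(μ/r) = 2.702 km/s.
Transfer-orbit speed at the same r (vis-viva, a = a_t): v_t = √[μ(2/r − 1/a_t)] = 1.376 km/s.
Δv₂ = |v_t − v_c| = |1.376 − 2.702| = 1.326 km/s.

Δv₂ = 1330 m/s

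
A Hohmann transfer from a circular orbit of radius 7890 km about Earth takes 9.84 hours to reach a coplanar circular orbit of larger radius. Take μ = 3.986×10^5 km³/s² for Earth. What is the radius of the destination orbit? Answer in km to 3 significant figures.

Transfer time t = 9.84 hours = 35424 s, and t = π√(a_t³/μ).
So a_t = (μ t²/π²)^(1/3) = (3.986×10^5 × (35424)² / π²)^(1/3) = 37006 km.
Since a_t = (r₁ + r₂)/2, r₂ = 2a_t − r₁ = 2×37006 − 7890 = 66122 km.

r₂ = 66100 km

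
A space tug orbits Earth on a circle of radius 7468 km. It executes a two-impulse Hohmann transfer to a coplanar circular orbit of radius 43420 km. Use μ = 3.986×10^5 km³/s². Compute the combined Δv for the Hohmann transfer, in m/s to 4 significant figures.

The Hohmann ellipse has a_t = (r₁ + r₂)/2 = 25444 km.
At r₁ the circular-orbit speed is v₁ = √(μ/r₁) = 7.306 km/s.
On the transfer ellipse at r₁, v² = μ(2/r − 1/a) gives v_p = √[μ(2/r₁ − 1/a_t)] = 9.544 km/s.
First burn Δv₁ = |v_p − v₁| = 2.238 km/s.
Circular speed at r₂: v₂ = √(μ/r₂) = 3.0299 km/s.
Transfer-orbit speed at r₂: v_a = √[μ(2/r₂ − 1/a_t)] = 1.6415 km/s.
Second burn Δv₂ = |v₂ − v_a| = 1.388 km/s.
Total Δv = Δv₁ + Δv₂ = 3.626 km/s.

Δv = 3626 m/s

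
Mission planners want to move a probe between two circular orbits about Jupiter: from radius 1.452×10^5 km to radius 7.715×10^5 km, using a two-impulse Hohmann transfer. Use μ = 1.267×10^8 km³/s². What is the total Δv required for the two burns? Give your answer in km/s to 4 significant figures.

Transfer-ellipse semi-major axis a_t = (r₁ + r₂)/2 = (1.452×10^5 + 7.715×10^5)/2 = 4.5835×10^5 km.
Circular speed at r₁: v₁ = √(μ/r₁) = √(1.267×10^8/1.452×10^5) = 29.5396 km/s.
Transfer-orbit speed at r₁ (vis-viva equation): v_p = √[μ(2/r₁ − 1/a_t)] = 38.3243 km/s.
First burn Δv₁ = |v_p − v₁| = 8.785 km/s.
At r₂, v₂ = √(μ/r₂) = 12.815 km/s.
Transfer-orbit speed at r₂: v_a = √[μ(2/r₂ − 1/a_t)] = 7.2128 km/s.
Second burn Δv₂ = |v₂ − v_a| = 5.602 km/s.
Total Δv = Δv₁ + Δv₂ = 14.39 km/s.

Δv = 14.39 km/s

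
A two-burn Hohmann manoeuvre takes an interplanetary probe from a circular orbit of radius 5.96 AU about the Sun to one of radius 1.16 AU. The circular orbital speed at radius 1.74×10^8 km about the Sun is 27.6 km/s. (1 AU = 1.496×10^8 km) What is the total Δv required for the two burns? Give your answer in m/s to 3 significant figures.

Δv = 13400 m/s

From the circular-orbit relation v² = μ/r at r = 1.74×10^8 km: μ = v²r = (27.6)² × 1.74×10^8 = 1.32546×10^11 km³/s².
In km: r₁ = 5.96 × 1.496×10^8 = 8.91616×10^8 km; r₂ = 1.16 × 1.496×10^8 = 1.73536×10^8 km.
The Hohmann ellipse has a_t = (r₁ + r₂)/2 = 5.32576×10^8 km.
At r₁ the circular-orbit speed is v₁ = √(μ/r₁) = 12.192557 km/s.
Transfer-orbit speed at r₁ (vis-viva): v_a = √[μ(2/r₁ − 1/a_t)] = 6.9598323 km/s.
First burn Δv₁ = |v_a − v₁| = 5.23272 km/s.
Circular speed at r₂: v₂ = √(μ/r₂) = 27.636874 km/s.
Transfer-orbit speed at r₂: v_p = √[μ(2/r₂ − 1/a_t)] = 35.759138 km/s.
Second burn Δv₂ = |v₂ − v_p| = 8.12226 km/s.
Δv = Δv₁ + Δv₂ = 5.23272 + 8.12226 = 13.35 km/s.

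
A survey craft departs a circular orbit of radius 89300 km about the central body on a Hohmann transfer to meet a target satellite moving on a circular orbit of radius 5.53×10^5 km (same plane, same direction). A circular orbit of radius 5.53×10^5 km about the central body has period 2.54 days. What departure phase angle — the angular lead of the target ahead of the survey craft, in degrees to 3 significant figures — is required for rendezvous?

From Kepler's third law T² = 4π²r³/μ at r = 5.53×10^5 km, T = 2.54 days = 2.54 × 86400 s = 2.19456×10^5 s: μ = 4π²r³/T² = 1.38625×10^8 km³/s².
The Hohmann ellipse has a_t = (r₁ + r₂)/2 = 3.2115×10^5 km.
The half-period of the transfer ellipse is t = π√(a_t³/μ) = 48560 s.
Target angular speed ω₂ = √(μ/r₂³) = 2.863×10^-5 rad/s.
Angle swept by the target during transfer: ω₂·t = 1.3903 rad = 79.66°.
The survey craft traverses 180° on the transfer ellipse, so the target must lead by 180° − 79.66° = 100°.

φ = 100°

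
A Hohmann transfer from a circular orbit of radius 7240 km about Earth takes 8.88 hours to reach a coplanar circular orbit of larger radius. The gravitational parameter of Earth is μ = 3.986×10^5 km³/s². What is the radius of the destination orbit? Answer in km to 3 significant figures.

Transfer time t = 8.88 hours = 31968 s, and t = π√(a_t³/μ).
So a_t = (μ t²/π²)^(1/3) = (3.986×10^5 × (31968)² / π²)^(1/3) = 34559 km.
Since a_t = (r₁ + r₂)/2, r₂ = 2a_t − r₁ = 2×34559 − 7240 = 61878 km.

r₂ = 61900 km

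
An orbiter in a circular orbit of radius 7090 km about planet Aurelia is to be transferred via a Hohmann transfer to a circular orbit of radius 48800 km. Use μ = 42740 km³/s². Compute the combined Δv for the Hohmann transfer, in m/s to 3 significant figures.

Δv = 1250 m/s

Semi-major axis of the transfer orbit: a_t = (7090 + 48800)/2 = 27945 km.
At r₁ the circular-orbit speed is v₁ = √(μ/r₁) = 2.4552 km/s.
Transfer-orbit speed at r₁ (v² = μ(2/r − 1/a)): v_p = √[μ(2/r₁ − 1/a_t)] = 3.2445 km/s.
First burn Δv₁ = |v_p − v₁| = 0.7893 km/s.
At r₂, v₂ = √(μ/r₂) = 0.9359 km/s.
Transfer-orbit speed at r₂: v_a = √[μ(2/r₂ − 1/a_t)] = 0.4714 km/s.
Second burn Δv₂ = |v₂ − v_a| = 0.4645 km/s.
Total Δv = Δv₁ + Δv₂ = 1.254 km/s.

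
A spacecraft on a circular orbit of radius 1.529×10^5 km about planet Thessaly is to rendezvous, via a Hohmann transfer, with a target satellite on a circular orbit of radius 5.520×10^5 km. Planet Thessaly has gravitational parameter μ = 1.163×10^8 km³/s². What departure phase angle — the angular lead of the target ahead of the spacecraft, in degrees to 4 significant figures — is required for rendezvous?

φ = 88.16°

Semi-major axis of the transfer orbit: a_t = (1.529×10^5 + 5.520×10^5)/2 = 3.5245×10^5 km.
The half-period of the transfer ellipse is t = π√(a_t³/μ) = 60954.6 s.
The target's mean motion on its circular orbit is ω₂ = √(μ/r₂³) = 2.62955×10^-5 rad/s.
Angle swept by the target during transfer: ω₂·t = 1.60283 rad = 91.84°.
Arrival is 180° from departure on the ellipse, so φ = 180° − 91.84° = 88.16°.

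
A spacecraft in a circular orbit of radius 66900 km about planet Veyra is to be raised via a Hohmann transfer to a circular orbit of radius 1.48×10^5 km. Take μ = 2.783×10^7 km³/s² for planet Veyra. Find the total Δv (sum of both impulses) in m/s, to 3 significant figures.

Δv = 6430 m/s

Semi-major axis of the transfer orbit: a_t = (66900 + 1.480×10^5)/2 = 1.0745×10^5 km.
At r₁ the circular-orbit speed is v₁ = √(μ/r₁) = 20.396 km/s.
On the transfer ellipse at r₁, vis-viva gives v_p = √[μ(2/r₁ − 1/a_t)] = 23.937 km/s.
First burn Δv₁ = |v_p − v₁| = 3.541 km/s.
Circular speed at r₂: v₂ = √(μ/r₂) = 13.713 km/s.
Transfer-orbit speed at r₂: v_a = √[μ(2/r₂ − 1/a_t)] = 10.820 km/s.
Second burn Δv₂ = |v₂ − v_a| = 2.893 km/s.
Total Δv = Δv₁ + Δv₂ = 6.434 km/s.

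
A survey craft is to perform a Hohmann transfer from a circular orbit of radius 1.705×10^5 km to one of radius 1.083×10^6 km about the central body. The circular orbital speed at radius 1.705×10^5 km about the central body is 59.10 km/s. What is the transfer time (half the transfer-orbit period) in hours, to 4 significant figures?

From the circular-orbit relation v² = μ/r at r = 1.705×10^5 km: μ = v²r = (59.10)² × 1.705×10^5 = 5.95524×10^8 km³/s².
Semi-major axis of the transfer orbit: a_t = (1.705×10^5 + 1.083×10^6)/2 = 6.2675×10^5 km.
Transfer time t = π√(a_t³/μ) = π√((6.2675×10^5)³ / 5.95524×10^8) = 63880 s.
Converting: 63880 s ÷ 3600 s/hour = 17.74 hours.

t = 17.74 hours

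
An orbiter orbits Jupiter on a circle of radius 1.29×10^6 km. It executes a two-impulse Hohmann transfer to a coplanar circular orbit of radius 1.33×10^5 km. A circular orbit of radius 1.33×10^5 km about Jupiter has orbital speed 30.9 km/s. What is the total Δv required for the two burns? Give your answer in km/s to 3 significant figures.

Δv = 16.3 km/s

From the circular-orbit relation v² = μ/r at r = 1.33×10^5 km: μ = v²r = (30.9)² × 1.33×10^5 = 1.26990×10^8 km³/s².
The Hohmann ellipse has a_t = (r₁ + r₂)/2 = 7.115×10^5 km.
At r₁ the circular-orbit speed is v₁ = √(μ/r₁) = 9.922 km/s.
Transfer-orbit speed at r₁ (v² = μ(2/r − 1/a)): v_a = √[μ(2/r₁ − 1/a_t)] = 4.290 km/s.
First burn Δv₁ = |v_a − v₁| = 5.632 km/s.
Circular speed at r₂: v₂ = √(μ/r₂) = 30.90 km/s.
Transfer-orbit speed at r₂: v_p = √[μ(2/r₂ − 1/a_t)] = 41.61 km/s.
Second burn Δv₂ = |v₂ − v_p| = 10.71 km/s.
Total Δv = Δv₁ + Δv₂ = 16.34 km/s.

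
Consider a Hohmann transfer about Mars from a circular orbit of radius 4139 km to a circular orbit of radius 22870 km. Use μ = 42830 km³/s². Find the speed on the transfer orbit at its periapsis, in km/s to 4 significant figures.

v = 4.186 km/s

The Hohmann ellipse has a_t = (r₁ + r₂)/2 = 13504.5 km.
The periapsis of the transfer ellipse is at r = 4139 km.
Applying v² = μ(2/r − 1/a_t): v = 4.186 km/s.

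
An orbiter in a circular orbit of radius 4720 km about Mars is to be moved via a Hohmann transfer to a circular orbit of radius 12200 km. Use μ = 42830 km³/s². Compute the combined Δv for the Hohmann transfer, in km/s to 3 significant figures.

Δv = 1.08 km/s

Transfer-ellipse semi-major axis a_t = (r₁ + r₂)/2 = (4720 + 12200)/2 = 8460 km.
Circular speed at r₁: v₁ = √(μ/r₁) = √(42830/4720) = 3.0123 km/s.
On the transfer ellipse at r₁, vis-viva equation gives v_p = √[μ(2/r₁ − 1/a_t)] = 3.6174 km/s.
First burn Δv₁ = |v_p − v₁| = 0.6051 km/s.
Circular speed at r₂: v₂ = √(μ/r₂) = 1.8737 km/s.
Transfer-orbit speed at r₂: v_a = √[μ(2/r₂ − 1/a_t)] = 1.3995 km/s.
Second burn Δv₂ = |v₂ − v_a| = 0.4742 km/s.
Δv = Δv₁ + Δv₂ = 0.6051 + 0.4742 = 1.079 km/s.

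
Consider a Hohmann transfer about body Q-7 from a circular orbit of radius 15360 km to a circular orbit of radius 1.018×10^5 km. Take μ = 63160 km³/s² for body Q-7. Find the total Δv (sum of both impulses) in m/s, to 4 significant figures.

Δv = 1030 m/s

The Hohmann ellipse has a_t = (r₁ + r₂)/2 = 58580 km.
At r₁ the circular-orbit speed is v₁ = √(μ/r₁) = 2.0278 km/s.
Transfer-orbit speed at r₁ (v² = μ(2/r − 1/a)): v_p = √[μ(2/r₁ − 1/a_t)] = 2.6732 km/s.
First burn Δv₁ = |v_p − v₁| = 0.6454 km/s.
Circular speed at r₂: v₂ = √(μ/r₂) = 0.78768 km/s.
Transfer-orbit speed at r₂: v_a = √[μ(2/r₂ − 1/a_t)] = 0.40334 km/s.
Second burn Δv₂ = |v₂ − v_a| = 0.3843 km/s.
Total Δv = Δv₁ + Δv₂ = 1.030 km/s.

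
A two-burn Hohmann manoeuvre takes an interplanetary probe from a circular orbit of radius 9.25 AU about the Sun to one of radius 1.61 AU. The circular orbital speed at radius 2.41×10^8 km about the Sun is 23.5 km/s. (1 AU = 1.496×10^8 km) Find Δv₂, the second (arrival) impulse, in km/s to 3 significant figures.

Δv₂ = 7.17 km/s

From the circular-orbit relation v² = μ/r at r = 2.41×10^8 km: μ = v²r = (23.5)² × 2.41×10^8 = 1.33092×10^11 km³/s².
In km: r₁ = 9.25 × 1.496×10^8 = 1.3838×10^9 km; r₂ = 1.61 × 1.496×10^8 = 2.40856×10^8 km.
Semi-major axis of the transfer orbit: a_t = (1.3838×10^9 + 2.40856×10^8)/2 = 8.12328×10^8 km.
On the circular orbit at r = 2.40856×10^8 km, v_c = √(μ/r) = 23.507 km/s.
Vis-viva on the transfer ellipse at r = 2.40856×10^8 km gives v_t = √[μ(2/r − 1/a_t)] = 30.681 km/s.
Δv₂ = |v_t − v_c| = |30.681 − 23.507| = 7.174 km/s.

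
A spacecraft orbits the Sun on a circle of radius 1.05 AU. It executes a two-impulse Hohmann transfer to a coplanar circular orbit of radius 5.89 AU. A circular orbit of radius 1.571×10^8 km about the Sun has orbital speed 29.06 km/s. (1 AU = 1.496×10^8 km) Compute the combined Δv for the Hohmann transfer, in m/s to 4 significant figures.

Δv = 14320 m/s

From the circular-orbit relation v² = μ/r at r = 1.571×10^8 km: μ = v²r = (29.06)² × 1.571×10^8 = 1.32668×10^11 km³/s².
In km: r₁ = 1.05 × 1.496×10^8 = 1.5708×10^8 km; r₂ = 5.89 × 1.496×10^8 = 8.81144×10^8 km.
Transfer-ellipse semi-major axis a_t = (r₁ + r₂)/2 = (1.5708×10^8 + 8.81144×10^8)/2 = 5.19112×10^8 km.
At r₁ the circular-orbit speed is v₁ = √(μ/r₁) = 29.062 km/s.
Transfer-orbit speed at r₁ (vis-viva): v_p = √[μ(2/r₁ − 1/a_t)] = 37.863 km/s.
First burn Δv₁ = |v_p − v₁| = 8.801 km/s.
Circular speed at r₂: v₂ = √(μ/r₂) = 12.2704 km/s.
Transfer-orbit speed at r₂: v_a = √[μ(2/r₂ − 1/a_t)] = 6.74979 km/s.
Second burn Δv₂ = |v₂ − v_a| = 5.521 km/s.
Δv = Δv₁ + Δv₂ = 8.801 + 5.521 = 14.32 km/s.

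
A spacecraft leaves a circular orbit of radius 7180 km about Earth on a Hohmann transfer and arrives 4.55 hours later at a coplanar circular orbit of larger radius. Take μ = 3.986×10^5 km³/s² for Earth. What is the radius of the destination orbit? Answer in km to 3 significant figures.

Transfer time t = 4.55 hours = 16380 s, and t = π√(a_t³/μ).
So a_t = (μ t²/π²)^(1/3) = (3.986×10^5 × (16380)² / π²)^(1/3) = 22129 km.
Since a_t = (r₁ + r₂)/2, r₂ = 2a_t − r₁ = 2×22129 − 7180 = 37078 km.

r₂ = 37100 km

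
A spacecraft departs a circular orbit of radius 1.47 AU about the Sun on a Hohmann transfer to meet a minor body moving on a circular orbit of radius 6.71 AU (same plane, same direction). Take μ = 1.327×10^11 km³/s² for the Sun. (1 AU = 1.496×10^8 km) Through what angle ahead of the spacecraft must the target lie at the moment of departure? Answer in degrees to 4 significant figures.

In km: r₁ = 1.47 × 1.496×10^8 = 2.19912×10^8 km; r₂ = 6.71 × 1.496×10^8 = 1.003816×10^9 km.
Transfer-ellipse semi-major axis a_t = (r₁ + r₂)/2 = (2.19912×10^8 + 1.003816×10^9)/2 = 6.11864×10^8 km.
The half-period of the transfer ellipse is t = π√(a_t³/μ) = 1.3053×10^8 s.
The target's mean motion on its circular orbit is ω₂ = √(μ/r₂³) = 1.1454×10^-8 rad/s.
Angle swept by the target during transfer: ω₂·t = 1.495 rad = 85.66°.
Arrival is 180° from departure on the ellipse, so φ = 180° − 85.66° = 94.34°.

φ = 94.34°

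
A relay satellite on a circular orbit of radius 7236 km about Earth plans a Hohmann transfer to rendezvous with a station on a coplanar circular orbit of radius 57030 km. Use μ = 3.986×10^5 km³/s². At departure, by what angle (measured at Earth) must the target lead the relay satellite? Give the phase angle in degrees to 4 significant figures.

φ = 103.9°

The Hohmann ellipse has a_t = (r₁ + r₂)/2 = 32133 km.
Transfer time t = π√(a_t³/μ) = 28660 s.
The target's mean motion on its circular orbit is ω₂ = √(μ/r₂³) = 4.636×10^-5 rad/s.
Angle swept by the target during transfer: ω₂·t = 1.3287 rad = 76.13°.
The relay satellite traverses 180° on the transfer ellipse, so the target must lead by 180° − 76.13° = 103.9°.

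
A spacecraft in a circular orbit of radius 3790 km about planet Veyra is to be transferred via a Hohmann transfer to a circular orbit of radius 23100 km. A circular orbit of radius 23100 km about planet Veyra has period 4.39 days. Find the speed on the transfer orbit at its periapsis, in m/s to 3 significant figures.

v = 1240 m/s

From Kepler's third law T² = 4π²r³/μ at r = 23100 km, T = 4.39 days = 4.39 × 86400 s = 3.79296×10^5 s: μ = 4π²r³/T² = 3382.51 km³/s².
The Hohmann ellipse has a_t = (r₁ + r₂)/2 = 13445 km.
At periapsis, r = 3790 km.
Applying v² = μ(2/r − 1/a_t): v = 1.238 km/s.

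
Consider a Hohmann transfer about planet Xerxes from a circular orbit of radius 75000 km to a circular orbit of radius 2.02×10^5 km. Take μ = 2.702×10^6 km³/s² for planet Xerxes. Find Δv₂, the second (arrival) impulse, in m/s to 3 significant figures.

Δv₂ = 966 m/s

The Hohmann ellipse has a_t = (r₁ + r₂)/2 = 1.385×10^5 km.
Circular speed at r = 2.020×10^5 km: v_c = √(μ/r) = 3.657 km/s.
Vis-viva on the transfer ellipse at r = 2.020×10^5 km gives v_t = √[μ(2/r − 1/a_t)] = 2.691 km/s.
Δv₂ = |v_t − v_c| = |2.691 − 3.657| = 0.9660 km/s.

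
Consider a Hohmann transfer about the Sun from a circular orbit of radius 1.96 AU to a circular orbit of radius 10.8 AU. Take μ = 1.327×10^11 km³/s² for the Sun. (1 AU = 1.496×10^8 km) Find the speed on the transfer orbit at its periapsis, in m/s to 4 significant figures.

v = 27680 m/s

In km: r₁ = 1.96 × 1.496×10^8 = 2.93216×10^8 km; r₂ = 10.8 × 1.496×10^8 = 1.61568×10^9 km.
Transfer-ellipse semi-major axis a_t = (r₁ + r₂)/2 = (2.93216×10^8 + 1.61568×10^9)/2 = 9.54448×10^8 km.
The periapsis of the transfer ellipse is at r = 2.93216×10^8 km.
From the vis-viva equation, v = √[μ(2/r − 1/a_t)] = 27.68 km/s.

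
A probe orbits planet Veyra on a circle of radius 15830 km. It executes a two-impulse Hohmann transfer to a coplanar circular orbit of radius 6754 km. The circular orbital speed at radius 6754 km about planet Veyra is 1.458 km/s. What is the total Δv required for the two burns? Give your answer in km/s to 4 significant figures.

From the circular-orbit relation v² = μ/r at r = 6754 km: μ = v²r = (1.458)² × 6754 = 14357.4 km³/s².
The Hohmann ellipse has a_t = (r₁ + r₂)/2 = 11292 km.
Circular speed at r₁: v₁ = √(μ/r₁) = √(14357.4/15830) = 0.95235 km/s.
On the transfer ellipse at r₁, vis-viva equation gives v_a = √[μ(2/r₁ − 1/a_t)] = 0.73653 km/s.
First burn Δv₁ = |v_a − v₁| = 0.2158 km/s.
At r₂, v₂ = √(μ/r₂) = 1.4580 km/s.
Transfer-orbit speed at r₂: v_p = √[μ(2/r₂ − 1/a_t)] = 1.7263 km/s.
Second burn Δv₂ = |v₂ − v_p| = 0.2683 km/s.
Total Δv = Δv₁ + Δv₂ = 0.4841 km/s.

Δv = 0.4841 km/s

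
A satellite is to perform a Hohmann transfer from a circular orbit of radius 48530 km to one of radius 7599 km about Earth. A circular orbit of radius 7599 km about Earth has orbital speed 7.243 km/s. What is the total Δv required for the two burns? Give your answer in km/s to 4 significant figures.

From the circular-orbit relation v² = μ/r at r = 7599 km: μ = v²r = (7.243)² × 7599 = 3.98652×10^5 km³/s².
Transfer-ellipse semi-major axis a_t = (r₁ + r₂)/2 = (48530 + 7599)/2 = 28064.5 km.
At r₁ the circular-orbit speed is v₁ = √(μ/r₁) = 2.8661 km/s.
On the transfer ellipse at r₁, vis-viva gives v_a = √[μ(2/r₁ − 1/a_t)] = 1.4914 km/s.
First burn Δv₁ = |v_a − v₁| = 1.3747 km/s.
Circular speed at r₂: v₂ = √(μ/r₂) = 7.2430 km/s.
Transfer-orbit speed at r₂: v_p = √[μ(2/r₂ − 1/a_t)] = 9.5246 km/s.
Second burn Δv₂ = |v₂ − v_p| = 2.2816 km/s.
Δv = Δv₁ + Δv₂ = 1.3747 + 2.2816 = 3.656 km/s.

Δv = 3.656 km/s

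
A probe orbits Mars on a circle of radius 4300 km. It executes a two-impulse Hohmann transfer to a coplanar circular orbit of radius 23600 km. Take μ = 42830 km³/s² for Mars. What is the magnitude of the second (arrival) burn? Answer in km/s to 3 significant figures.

The Hohmann ellipse has a_t = (r₁ + r₂)/2 = 13950 km.
Circular speed at r = 23600 km: v_c = √(μ/r) = 1.34716 km/s.
Transfer-orbit speed at the same r (vis-viva, a = a_t): v_t = √[μ(2/r − 1/a_t)] = 0.747937 km/s.
Δv₂ = |v_t − v_c| = |0.747937 − 1.34716| = 0.5992 km/s.

Δv₂ = 0.599 km/s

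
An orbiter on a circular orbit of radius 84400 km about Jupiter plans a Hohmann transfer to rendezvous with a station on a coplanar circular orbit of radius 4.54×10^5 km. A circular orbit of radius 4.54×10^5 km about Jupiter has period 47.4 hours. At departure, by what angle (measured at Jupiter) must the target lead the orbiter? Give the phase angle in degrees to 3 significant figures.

φ = 97.8°

From Kepler's third law T² = 4π²r³/μ at r = 4.54×10^5 km, T = 47.4 hours = 47.4 × 3600 s = 1.7064×10^5 s: μ = 4π²r³/T² = 1.26872×10^8 km³/s².
The Hohmann ellipse has a_t = (r₁ + r₂)/2 = 2.692×10^5 km.
Transfer time t = π√(a_t³/μ) = 38956 s.
The target's mean motion on its circular orbit is ω₂ = √(μ/r₂³) = 3.6821×10^-5 rad/s.
Angle swept by the target during transfer: ω₂·t = 1.4344 rad = 82.19°.
The orbiter traverses 180° on the transfer ellipse, so the target must lead by 180° − 82.19° = 97.8°.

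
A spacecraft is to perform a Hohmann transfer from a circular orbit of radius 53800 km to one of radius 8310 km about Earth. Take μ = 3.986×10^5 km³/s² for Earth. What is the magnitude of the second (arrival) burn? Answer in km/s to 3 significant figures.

Transfer-ellipse semi-major axis a_t = (r₁ + r₂)/2 = (53800 + 8310)/2 = 31055 km.
Circular speed at r = 8310 km: v_c = √(μ/r) = 6.926 km/s.
Vis-viva on the transfer ellipse at r = 8310 km gives v_t = √[μ(2/r − 1/a_t)] = 9.116 km/s.
Δv₂ = |v_t − v_c| = |9.116 − 6.926| = 2.190 km/s.

Δv₂ = 2.19 km/s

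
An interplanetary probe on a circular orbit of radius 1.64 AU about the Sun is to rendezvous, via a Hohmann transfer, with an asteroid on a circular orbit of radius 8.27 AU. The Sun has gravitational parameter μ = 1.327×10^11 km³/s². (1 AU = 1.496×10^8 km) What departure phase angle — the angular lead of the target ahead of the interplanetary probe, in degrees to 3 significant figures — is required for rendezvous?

φ = 96.5°

In km: r₁ = 1.64 × 1.496×10^8 = 2.45344×10^8 km; r₂ = 8.27 × 1.496×10^8 = 1.237192×10^9 km.
Semi-major axis of the transfer orbit: a_t = (2.45344×10^8 + 1.237192×10^9)/2 = 7.41268×10^8 km.
Transfer time t = π√(a_t³/μ) = 1.741×10^8 s.
The target's mean motion on its circular orbit is ω₂ = √(μ/r₂³) = 8.371×10^-9 rad/s.
Angle swept by the target during transfer: ω₂·t = 1.457 rad = 83.48°.
Arrival is 180° from departure on the ellipse, so φ = 180° − 83.48° = 96.5°.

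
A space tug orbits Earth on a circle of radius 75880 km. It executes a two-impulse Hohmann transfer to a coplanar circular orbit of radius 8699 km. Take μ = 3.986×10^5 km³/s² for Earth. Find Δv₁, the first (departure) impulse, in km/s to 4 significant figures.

Δv₁ = 1.252 km/s

Transfer-ellipse semi-major axis a_t = (r₁ + r₂)/2 = (75880 + 8699)/2 = 42289.5 km.
On the circular orbit at r = 75880 km, v_c = √(μ/r) = 2.2919 km/s.
Vis-viva on the transfer ellipse at r = 75880 km gives v_t = √[μ(2/r − 1/a_t)] = 1.0395 km/s.
Δv₁ = |v_t − v_c| = |1.0395 − 2.2919| = 1.252 km/s.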